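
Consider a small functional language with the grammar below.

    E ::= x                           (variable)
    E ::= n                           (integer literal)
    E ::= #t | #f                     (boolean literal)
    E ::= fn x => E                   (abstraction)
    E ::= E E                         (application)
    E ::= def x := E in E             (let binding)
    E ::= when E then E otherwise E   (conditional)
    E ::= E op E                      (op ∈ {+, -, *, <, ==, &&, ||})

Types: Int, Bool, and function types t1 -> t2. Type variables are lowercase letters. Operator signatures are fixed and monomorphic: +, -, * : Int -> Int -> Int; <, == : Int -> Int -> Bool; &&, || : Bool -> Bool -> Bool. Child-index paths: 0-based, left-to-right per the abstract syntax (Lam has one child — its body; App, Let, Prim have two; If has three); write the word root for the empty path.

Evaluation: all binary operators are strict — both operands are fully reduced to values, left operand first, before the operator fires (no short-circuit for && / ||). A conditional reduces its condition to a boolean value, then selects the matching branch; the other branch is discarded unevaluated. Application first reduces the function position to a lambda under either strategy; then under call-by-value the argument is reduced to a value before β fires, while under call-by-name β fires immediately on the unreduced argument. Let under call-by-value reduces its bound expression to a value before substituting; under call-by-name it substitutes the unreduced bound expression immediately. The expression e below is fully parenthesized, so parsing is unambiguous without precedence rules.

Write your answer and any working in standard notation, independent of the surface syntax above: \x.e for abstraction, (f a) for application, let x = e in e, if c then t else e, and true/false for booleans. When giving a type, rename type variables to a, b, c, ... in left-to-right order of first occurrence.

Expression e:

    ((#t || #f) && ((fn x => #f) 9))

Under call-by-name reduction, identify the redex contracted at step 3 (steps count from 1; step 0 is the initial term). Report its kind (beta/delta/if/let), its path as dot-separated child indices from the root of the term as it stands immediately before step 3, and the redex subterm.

Answer: delta at root : (true && false)

Derivation:
step 0: ((true || false) && ((\x.false) 9))
step 1: [delta@0] (true && ((\x.false) 9))
step 2: [beta@1] (true && false)
step 3: [delta@root] false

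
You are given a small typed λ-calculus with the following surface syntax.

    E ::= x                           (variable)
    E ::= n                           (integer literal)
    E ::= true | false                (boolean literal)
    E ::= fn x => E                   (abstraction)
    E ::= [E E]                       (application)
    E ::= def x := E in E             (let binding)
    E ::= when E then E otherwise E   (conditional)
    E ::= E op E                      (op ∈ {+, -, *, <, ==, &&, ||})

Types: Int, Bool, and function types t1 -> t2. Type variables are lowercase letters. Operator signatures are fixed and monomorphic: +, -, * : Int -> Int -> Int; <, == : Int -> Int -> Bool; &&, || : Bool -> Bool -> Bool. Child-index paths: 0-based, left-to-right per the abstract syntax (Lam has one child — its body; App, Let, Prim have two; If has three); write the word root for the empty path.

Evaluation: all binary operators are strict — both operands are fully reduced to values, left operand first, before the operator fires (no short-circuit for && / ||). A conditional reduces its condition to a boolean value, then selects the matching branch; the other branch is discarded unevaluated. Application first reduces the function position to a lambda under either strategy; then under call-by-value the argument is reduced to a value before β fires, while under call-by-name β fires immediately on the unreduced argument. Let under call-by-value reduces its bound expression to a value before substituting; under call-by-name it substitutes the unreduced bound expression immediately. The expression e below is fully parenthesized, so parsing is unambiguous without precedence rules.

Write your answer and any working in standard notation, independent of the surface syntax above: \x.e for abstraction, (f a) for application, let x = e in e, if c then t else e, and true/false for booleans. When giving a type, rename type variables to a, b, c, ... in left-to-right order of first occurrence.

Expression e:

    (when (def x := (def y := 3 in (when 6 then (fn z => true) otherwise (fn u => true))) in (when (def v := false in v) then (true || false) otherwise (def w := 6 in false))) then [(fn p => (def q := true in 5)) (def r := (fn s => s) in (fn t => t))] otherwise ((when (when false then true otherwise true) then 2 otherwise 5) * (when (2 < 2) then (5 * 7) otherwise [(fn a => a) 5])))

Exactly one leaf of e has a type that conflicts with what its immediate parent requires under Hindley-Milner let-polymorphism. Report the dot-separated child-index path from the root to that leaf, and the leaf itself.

Answer: 0.0.1.0 : 6

Working:
let y : Int
  unify Int ~ Bool
  FAIL: mismatch Int ~ Bool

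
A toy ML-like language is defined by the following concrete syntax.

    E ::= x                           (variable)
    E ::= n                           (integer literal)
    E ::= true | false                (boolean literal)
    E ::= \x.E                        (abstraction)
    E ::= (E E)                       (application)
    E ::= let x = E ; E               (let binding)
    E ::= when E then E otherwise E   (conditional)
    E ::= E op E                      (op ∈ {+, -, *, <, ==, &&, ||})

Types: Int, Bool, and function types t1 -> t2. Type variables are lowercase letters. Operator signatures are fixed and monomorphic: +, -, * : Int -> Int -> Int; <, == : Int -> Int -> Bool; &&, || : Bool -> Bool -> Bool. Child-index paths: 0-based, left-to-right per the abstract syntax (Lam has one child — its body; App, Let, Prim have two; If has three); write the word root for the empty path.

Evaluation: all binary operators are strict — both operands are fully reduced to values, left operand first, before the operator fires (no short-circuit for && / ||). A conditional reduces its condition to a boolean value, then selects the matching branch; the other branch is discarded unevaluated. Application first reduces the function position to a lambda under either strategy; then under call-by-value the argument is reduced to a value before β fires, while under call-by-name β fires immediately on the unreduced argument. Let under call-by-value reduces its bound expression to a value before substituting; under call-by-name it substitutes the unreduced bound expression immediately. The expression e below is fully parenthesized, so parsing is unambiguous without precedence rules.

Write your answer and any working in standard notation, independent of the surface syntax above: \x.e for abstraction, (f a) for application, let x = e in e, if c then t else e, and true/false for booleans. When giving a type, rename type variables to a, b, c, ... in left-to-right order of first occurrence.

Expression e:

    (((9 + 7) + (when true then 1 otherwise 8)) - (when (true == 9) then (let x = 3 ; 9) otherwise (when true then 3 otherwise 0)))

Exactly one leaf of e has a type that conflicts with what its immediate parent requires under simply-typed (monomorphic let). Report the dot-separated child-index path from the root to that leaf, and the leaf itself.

Derivation:
  unify Int ~ Int
  unify Int ~ Int
  unify Int ~ Int
  unify Bool ~ Bool
  unify Int ~ Int
  unify Int ~ Int
  unify Int ~ Int
  unify Bool ~ Int
  FAIL: mismatch Bool ~ Int

Answer: 1.0.0 : true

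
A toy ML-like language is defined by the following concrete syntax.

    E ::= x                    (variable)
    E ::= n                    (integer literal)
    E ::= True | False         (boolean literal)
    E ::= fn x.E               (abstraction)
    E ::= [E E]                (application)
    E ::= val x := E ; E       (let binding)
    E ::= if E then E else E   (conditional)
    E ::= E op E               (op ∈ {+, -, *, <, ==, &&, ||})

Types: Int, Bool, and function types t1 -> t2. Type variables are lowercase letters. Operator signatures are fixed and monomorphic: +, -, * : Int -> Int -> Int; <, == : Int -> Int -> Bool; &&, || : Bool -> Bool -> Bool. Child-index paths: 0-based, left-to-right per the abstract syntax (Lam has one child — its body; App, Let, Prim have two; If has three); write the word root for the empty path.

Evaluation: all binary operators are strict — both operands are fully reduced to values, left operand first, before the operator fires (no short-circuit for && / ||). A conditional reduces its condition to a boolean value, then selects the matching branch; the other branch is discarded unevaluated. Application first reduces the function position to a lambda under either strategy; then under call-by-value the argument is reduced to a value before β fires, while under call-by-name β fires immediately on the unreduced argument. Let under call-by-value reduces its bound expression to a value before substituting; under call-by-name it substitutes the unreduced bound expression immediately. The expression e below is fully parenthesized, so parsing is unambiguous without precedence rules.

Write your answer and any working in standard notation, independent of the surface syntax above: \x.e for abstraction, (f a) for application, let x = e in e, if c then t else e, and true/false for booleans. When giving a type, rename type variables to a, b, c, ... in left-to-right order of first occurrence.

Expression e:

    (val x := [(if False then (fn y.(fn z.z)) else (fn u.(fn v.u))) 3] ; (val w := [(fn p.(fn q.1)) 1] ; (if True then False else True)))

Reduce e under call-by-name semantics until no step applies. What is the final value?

Trace:
step 0: (let x = ((if false then (\y.(\z.z)) else (\u.(\v.u))) 3) in (let w = ((\p.(\q.1)) 1) in (if true then false else true)))
step 1: [let@root] (let w = ((\p.(\q.1)) 1) in (if true then false else true))
step 2: [let@root] (if true then false else true)
step 3: [if@root] false

Answer: false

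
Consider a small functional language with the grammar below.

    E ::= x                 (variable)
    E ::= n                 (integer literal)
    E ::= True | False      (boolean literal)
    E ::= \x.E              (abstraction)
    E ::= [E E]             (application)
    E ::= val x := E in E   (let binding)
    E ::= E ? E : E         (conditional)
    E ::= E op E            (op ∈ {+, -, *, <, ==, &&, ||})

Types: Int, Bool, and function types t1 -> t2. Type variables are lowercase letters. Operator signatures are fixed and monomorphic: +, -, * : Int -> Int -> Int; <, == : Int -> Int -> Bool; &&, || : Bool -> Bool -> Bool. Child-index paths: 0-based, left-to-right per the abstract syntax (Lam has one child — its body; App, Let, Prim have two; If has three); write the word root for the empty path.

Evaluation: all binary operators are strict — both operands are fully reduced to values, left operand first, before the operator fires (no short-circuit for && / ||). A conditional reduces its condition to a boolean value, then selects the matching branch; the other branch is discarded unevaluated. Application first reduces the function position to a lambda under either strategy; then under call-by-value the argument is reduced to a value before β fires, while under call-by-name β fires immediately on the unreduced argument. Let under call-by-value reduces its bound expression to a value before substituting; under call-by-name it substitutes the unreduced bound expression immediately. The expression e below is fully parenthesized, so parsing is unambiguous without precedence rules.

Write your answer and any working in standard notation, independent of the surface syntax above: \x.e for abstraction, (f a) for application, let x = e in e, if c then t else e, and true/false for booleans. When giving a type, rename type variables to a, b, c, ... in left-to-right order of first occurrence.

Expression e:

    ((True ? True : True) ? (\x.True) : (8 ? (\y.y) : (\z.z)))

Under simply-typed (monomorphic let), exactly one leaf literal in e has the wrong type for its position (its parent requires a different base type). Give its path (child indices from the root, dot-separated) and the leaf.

Derivation:
  unify Bool ~ Bool
  unify Bool ~ Bool
  unify Bool ~ Bool
\x._ : a -> Bool
  unify Int ~ Bool
  FAIL: mismatch Int ~ Bool

Answer: 2.0 : 8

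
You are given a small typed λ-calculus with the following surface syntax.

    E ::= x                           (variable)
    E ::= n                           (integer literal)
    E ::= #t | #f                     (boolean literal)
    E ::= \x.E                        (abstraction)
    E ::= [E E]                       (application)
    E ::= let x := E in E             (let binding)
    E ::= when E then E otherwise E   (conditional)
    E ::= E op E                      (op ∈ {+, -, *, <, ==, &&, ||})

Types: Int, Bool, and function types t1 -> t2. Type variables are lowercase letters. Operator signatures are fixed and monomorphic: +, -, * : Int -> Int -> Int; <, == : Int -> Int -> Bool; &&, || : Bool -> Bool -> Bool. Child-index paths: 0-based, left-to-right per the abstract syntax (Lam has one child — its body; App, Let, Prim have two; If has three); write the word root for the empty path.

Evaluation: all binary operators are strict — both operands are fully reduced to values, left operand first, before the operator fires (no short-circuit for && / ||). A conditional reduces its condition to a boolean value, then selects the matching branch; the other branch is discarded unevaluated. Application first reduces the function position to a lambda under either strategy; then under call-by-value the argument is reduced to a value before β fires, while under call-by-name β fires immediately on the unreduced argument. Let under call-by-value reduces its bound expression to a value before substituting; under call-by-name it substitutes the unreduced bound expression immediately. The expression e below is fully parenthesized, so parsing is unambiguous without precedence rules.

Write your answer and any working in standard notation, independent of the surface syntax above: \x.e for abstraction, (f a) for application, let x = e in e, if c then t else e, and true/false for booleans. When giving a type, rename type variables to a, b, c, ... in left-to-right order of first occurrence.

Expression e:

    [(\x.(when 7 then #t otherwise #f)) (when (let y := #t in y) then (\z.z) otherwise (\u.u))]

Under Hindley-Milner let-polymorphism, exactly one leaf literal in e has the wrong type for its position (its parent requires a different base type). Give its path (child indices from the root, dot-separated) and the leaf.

Answer: 0.0.0 : 7

Trace:
  unify Int ~ Bool
  FAIL: mismatch Int ~ Bool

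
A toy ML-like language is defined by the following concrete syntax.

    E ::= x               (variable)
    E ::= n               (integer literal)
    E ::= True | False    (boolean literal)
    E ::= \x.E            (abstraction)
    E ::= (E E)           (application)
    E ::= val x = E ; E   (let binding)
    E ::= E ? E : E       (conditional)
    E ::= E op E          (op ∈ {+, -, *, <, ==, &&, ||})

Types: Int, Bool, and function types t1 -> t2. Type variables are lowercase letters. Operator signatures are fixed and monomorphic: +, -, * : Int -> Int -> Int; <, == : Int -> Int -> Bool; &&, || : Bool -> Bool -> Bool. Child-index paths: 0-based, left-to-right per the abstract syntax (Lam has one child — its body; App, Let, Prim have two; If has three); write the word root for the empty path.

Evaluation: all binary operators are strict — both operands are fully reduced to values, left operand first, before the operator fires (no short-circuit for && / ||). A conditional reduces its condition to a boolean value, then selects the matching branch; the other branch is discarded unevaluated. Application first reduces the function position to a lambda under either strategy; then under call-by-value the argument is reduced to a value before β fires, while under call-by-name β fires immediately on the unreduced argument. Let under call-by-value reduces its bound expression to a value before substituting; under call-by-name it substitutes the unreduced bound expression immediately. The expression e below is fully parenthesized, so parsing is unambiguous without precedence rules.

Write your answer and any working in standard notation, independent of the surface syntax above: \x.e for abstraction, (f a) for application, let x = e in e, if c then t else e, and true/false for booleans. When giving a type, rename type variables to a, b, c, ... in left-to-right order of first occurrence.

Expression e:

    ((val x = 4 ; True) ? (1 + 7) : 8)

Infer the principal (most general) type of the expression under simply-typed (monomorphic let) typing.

Trace:
let x : Int
  unify Bool ~ Bool
  unify Int ~ Int
  unify Int ~ Int
  unify Int ~ Int

Answer: Int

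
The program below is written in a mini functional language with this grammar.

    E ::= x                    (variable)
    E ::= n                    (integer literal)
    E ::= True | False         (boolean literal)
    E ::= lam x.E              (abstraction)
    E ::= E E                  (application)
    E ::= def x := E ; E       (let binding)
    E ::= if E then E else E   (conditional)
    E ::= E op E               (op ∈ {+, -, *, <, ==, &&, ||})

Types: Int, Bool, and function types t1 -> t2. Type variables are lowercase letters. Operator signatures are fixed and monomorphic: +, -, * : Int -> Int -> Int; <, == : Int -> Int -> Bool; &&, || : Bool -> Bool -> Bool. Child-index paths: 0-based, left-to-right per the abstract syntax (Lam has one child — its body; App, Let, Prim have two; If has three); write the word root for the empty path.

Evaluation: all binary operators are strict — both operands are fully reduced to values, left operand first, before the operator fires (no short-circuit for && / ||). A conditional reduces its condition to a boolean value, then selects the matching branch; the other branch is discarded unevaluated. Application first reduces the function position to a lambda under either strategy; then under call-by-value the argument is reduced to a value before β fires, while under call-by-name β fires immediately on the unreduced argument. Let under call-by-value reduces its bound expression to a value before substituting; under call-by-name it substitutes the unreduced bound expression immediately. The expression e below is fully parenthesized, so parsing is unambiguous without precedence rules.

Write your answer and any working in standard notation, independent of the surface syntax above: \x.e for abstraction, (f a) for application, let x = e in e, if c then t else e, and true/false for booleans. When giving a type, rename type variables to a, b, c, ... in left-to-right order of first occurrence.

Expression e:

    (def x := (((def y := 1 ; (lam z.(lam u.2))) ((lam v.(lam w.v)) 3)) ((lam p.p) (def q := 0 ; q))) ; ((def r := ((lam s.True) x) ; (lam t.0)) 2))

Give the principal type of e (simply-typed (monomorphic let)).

Answer: Int

Working:
let y : Int
\u._ : b -> Int
\z._ : a -> b -> Int
v : c
\w._ : d -> c
\v._ : c -> d -> c
  unify c -> d -> c ~ Int -> e
  unify c ~ Int
  unify d -> Int ~ e
_ _ : d -> Int
  unify a -> b -> Int ~ (d -> Int) -> f
  unify a ~ d -> Int
  unify b -> Int ~ f
_ _ : b -> Int
p : g
\p._ : g -> g
let q : Int
q : Int
  unify g -> g ~ Int -> h
  unify g ~ Int
  unify Int ~ h
_ _ : Int
  unify b -> Int ~ Int -> i
  unify b ~ Int
  unify Int ~ i
_ _ : Int
let x : Int
\s._ : j -> Bool
x : Int
  unify j -> Bool ~ Int -> k
  unify j ~ Int
  unify Bool ~ k
_ _ : Bool
let r : Bool
\t._ : l -> Int
  unify l -> Int ~ Int -> m
  unify l ~ Int
  unify Int ~ m
_ _ : Int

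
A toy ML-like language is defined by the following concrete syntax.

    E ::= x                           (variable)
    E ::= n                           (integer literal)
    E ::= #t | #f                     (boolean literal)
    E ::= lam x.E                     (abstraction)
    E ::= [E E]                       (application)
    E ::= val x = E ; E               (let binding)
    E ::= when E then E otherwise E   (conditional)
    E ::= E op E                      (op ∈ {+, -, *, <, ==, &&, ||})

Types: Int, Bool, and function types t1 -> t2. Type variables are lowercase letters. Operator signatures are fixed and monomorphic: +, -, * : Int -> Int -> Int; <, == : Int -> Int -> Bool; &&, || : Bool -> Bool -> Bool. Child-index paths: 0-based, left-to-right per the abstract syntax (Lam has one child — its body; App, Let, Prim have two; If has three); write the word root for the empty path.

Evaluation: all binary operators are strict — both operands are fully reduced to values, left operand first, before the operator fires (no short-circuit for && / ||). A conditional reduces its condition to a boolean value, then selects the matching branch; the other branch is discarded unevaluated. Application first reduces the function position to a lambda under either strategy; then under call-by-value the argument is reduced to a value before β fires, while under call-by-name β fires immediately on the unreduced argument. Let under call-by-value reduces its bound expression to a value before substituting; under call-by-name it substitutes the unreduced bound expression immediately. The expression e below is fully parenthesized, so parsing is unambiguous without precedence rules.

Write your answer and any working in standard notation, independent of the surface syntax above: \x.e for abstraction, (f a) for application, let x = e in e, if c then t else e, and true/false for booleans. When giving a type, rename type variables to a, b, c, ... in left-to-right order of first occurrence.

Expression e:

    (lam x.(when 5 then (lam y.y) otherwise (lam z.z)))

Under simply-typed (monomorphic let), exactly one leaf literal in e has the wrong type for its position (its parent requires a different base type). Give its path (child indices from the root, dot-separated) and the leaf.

Answer: 0.0 : 5

Working:
  unify Int ~ Bool
  FAIL: mismatch Int ~ Bool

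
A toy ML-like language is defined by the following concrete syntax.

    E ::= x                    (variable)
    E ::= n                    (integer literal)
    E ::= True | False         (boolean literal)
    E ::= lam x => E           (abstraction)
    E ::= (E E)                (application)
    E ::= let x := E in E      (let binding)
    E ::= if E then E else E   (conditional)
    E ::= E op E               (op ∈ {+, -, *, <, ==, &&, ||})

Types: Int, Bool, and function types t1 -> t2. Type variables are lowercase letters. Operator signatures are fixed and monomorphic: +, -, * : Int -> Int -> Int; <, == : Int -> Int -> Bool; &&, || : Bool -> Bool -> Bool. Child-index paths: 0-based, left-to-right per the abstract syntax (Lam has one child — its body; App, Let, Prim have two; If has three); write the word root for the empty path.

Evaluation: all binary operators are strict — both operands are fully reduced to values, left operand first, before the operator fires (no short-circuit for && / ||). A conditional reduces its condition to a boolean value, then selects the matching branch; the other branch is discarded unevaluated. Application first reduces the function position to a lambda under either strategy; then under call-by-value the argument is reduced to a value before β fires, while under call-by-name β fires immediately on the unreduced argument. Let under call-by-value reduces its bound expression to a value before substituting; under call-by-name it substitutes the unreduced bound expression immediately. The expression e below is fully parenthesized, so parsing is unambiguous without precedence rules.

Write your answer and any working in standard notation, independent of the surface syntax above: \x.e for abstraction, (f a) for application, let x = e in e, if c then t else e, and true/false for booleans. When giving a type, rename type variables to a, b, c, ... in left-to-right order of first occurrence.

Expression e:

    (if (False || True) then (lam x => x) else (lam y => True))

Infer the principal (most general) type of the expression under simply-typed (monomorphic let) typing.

Working:
  unify Bool ~ Bool
  unify Bool ~ Bool
  unify Bool ~ Bool
x : a
\x._ : a -> a
\y._ : b -> Bool
  unify a -> a ~ b -> Bool
  unify a ~ b
  unify b ~ Bool

Answer: Bool -> Bool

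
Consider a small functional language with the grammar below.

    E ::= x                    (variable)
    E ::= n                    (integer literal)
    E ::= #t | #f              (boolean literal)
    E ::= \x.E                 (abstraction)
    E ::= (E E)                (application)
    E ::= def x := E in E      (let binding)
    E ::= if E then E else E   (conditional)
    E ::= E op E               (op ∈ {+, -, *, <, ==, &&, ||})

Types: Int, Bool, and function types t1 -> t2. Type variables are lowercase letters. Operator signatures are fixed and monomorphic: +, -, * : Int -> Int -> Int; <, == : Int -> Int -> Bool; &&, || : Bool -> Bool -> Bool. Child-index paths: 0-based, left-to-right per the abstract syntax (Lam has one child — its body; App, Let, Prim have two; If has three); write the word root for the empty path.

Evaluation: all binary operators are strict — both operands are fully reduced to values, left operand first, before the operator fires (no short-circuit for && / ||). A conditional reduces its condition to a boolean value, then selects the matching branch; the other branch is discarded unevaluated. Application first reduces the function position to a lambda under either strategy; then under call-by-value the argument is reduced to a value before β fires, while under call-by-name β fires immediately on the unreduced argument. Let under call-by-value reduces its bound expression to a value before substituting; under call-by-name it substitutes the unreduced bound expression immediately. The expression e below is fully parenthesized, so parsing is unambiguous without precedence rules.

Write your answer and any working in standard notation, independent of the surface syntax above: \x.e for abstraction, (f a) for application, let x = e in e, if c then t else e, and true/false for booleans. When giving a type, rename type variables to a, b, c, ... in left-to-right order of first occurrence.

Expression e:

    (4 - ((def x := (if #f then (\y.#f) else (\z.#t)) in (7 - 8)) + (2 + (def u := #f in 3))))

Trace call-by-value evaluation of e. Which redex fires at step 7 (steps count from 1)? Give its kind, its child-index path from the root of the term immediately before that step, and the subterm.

Working:
step 0: (4 - ((let x = (if false then (\y.false) else (\z.true)) in (7 - 8)) + (2 + (let u = false in 3))))
step 1: [if@1.0.0] (4 - ((let x = (\z.true) in (7 - 8)) + (2 + (let u = false in 3))))
step 2: [let@1.0] (4 - ((7 - 8) + (2 + (let u = false in 3))))
step 3: [delta@1.0] (4 - (-1 + (2 + (let u = false in 3))))
step 4: [let@1.1.1] (4 - (-1 + (2 + 3)))
step 5: [delta@1.1] (4 - (-1 + 5))
step 6: [delta@1] (4 - 4)
step 7: [delta@root] 0

Answer: delta at root : (4 - 4)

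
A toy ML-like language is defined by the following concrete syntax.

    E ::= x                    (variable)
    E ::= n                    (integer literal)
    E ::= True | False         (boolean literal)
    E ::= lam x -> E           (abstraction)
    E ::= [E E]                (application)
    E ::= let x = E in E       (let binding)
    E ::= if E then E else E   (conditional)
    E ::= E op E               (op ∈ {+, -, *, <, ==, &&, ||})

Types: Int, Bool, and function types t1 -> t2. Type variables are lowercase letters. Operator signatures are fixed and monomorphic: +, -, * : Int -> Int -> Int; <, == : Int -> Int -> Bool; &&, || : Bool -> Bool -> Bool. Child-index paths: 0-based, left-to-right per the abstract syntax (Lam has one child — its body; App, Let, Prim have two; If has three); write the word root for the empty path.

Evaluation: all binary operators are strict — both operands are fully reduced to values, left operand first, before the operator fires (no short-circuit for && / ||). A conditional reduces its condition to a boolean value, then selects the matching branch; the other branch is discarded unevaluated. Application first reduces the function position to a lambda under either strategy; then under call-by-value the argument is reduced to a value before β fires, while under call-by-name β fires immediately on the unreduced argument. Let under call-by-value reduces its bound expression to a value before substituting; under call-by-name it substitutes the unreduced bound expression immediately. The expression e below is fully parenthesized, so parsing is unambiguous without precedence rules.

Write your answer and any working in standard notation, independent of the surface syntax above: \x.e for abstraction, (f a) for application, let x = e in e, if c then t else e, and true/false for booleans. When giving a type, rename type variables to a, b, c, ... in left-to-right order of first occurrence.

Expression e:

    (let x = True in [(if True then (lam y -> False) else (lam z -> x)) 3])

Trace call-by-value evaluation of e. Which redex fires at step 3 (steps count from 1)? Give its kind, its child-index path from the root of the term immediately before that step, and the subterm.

Derivation:
step 0: (let x = true in ((if true then (\y.false) else (\z.x)) 3))
step 1: [let@root] ((if true then (\y.false) else (\z.true)) 3)
step 2: [if@0] ((\y.false) 3)
step 3: [beta@root] false

Answer: beta at root : ((\y.false) 3)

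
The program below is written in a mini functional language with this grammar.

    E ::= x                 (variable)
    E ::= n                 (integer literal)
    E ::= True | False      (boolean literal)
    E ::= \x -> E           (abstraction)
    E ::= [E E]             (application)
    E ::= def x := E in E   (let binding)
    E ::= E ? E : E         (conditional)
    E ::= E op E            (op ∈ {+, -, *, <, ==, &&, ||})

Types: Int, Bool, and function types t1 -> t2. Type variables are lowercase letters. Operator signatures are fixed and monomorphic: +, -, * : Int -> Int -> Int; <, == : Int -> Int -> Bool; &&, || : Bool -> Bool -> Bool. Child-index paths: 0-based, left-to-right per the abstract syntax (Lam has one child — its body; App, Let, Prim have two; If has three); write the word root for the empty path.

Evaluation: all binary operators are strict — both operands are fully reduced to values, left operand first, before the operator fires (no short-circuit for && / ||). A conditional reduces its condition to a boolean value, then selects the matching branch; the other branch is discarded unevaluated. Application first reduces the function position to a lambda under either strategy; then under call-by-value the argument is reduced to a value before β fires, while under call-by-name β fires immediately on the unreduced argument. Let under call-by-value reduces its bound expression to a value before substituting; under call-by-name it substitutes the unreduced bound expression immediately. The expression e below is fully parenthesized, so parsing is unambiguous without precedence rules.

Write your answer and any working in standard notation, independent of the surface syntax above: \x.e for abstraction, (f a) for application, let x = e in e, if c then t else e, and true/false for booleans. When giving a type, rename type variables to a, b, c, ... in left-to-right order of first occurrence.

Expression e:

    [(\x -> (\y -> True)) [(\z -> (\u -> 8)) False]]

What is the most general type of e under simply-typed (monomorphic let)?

Derivation:
\y._ : b -> Bool
\x._ : a -> b -> Bool
\u._ : d -> Int
\z._ : c -> d -> Int
  unify c -> d -> Int ~ Bool -> e
  unify c ~ Bool
  unify d -> Int ~ e
_ _ : d -> Int
  unify a -> b -> Bool ~ (d -> Int) -> f
  unify a ~ d -> Int
  unify b -> Bool ~ f
_ _ : b -> Bool

Answer: a -> Bool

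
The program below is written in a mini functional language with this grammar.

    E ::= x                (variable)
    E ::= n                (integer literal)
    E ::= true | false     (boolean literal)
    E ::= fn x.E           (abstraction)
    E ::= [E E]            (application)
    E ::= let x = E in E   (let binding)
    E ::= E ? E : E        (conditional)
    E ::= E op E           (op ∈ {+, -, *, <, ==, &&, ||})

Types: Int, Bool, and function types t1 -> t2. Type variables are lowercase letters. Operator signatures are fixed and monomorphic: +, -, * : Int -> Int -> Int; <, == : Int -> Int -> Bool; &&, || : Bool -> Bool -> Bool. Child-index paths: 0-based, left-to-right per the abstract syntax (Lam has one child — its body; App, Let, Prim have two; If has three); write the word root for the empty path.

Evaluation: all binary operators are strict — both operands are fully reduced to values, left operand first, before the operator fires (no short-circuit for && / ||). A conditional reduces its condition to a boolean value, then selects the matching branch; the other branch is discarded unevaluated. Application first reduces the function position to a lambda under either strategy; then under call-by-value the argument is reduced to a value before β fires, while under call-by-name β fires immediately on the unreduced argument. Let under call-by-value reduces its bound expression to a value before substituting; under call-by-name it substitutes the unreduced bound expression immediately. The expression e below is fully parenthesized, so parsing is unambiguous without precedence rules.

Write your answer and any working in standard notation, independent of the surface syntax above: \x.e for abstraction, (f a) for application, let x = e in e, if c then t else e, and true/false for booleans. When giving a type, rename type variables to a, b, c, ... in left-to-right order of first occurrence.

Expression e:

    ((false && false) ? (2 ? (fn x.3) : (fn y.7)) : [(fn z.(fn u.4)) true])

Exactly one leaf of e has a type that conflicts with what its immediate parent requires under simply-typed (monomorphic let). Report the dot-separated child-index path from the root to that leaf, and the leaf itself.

Derivation:
  unify Bool ~ Bool
  unify Bool ~ Bool
  unify Bool ~ Bool
  unify Int ~ Bool
  FAIL: mismatch Int ~ Bool

Answer: 1.0 : 2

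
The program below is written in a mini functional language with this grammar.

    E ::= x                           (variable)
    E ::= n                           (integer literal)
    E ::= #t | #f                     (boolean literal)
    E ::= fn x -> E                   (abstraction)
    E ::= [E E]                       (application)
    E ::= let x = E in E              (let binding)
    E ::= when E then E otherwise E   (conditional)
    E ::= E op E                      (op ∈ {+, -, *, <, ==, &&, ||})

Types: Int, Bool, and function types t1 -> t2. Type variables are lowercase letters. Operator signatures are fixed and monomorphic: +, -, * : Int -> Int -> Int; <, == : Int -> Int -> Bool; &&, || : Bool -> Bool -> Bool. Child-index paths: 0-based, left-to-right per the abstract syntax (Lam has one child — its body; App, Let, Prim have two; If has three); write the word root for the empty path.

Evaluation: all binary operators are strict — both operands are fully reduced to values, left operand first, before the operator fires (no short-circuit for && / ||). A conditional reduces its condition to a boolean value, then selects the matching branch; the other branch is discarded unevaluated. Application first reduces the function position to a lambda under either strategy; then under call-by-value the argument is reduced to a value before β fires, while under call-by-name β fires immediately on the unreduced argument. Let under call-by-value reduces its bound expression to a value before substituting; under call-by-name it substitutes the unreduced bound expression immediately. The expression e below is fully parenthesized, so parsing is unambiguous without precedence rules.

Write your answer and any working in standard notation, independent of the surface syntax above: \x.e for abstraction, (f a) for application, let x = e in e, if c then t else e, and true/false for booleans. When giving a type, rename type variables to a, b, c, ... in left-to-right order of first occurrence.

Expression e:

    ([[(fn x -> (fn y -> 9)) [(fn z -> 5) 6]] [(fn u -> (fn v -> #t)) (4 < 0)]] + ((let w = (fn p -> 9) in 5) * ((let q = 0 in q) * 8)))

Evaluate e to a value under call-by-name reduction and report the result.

Working:
step 0: ((((\x.(\y.9)) ((\z.5) 6)) ((\u.(\v.true)) (4 < 0))) + ((let w = (\p.9) in 5) * ((let q = 0 in q) * 8)))
step 1: [beta@0.0] (((\y.9) ((\u.(\v.true)) (4 < 0))) + ((let w = (\p.9) in 5) * ((let q = 0 in q) * 8)))
step 2: [beta@0] (9 + ((let w = (\p.9) in 5) * ((let q = 0 in q) * 8)))
step 3: [let@1.0] (9 + (5 * ((let q = 0 in q) * 8)))
step 4: [let@1.1.0] (9 + (5 * (0 * 8)))
step 5: [delta@1.1] (9 + (5 * 0))
step 6: [delta@1] (9 + 0)
step 7: [delta@root] 9

Answer: 9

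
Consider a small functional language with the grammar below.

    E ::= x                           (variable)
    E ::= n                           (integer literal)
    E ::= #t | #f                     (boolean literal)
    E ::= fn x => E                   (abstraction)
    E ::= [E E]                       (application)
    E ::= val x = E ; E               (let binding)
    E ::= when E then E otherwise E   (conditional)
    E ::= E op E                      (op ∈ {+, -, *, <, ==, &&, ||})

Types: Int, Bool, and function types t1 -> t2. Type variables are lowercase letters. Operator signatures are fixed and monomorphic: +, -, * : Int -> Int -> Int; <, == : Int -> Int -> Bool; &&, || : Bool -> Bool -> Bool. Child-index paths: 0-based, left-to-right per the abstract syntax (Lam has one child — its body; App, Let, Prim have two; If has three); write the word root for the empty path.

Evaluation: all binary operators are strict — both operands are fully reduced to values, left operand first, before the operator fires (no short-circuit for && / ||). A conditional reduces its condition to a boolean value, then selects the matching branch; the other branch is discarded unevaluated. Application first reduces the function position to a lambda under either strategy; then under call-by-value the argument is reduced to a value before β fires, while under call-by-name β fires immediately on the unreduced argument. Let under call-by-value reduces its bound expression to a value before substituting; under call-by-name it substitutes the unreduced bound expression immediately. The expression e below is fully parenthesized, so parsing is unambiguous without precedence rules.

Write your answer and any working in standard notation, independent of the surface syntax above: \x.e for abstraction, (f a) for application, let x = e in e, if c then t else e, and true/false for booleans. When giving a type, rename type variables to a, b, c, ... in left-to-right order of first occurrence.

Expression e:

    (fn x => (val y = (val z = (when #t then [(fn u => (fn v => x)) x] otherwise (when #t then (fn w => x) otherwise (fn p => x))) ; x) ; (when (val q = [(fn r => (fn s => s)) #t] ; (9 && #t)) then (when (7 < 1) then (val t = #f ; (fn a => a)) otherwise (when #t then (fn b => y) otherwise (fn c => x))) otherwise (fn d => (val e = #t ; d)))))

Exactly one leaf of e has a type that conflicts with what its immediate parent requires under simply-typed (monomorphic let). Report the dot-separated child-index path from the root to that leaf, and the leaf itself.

Derivation:
  unify Bool ~ Bool
x : a
\v._ : c -> a
\u._ : b -> c -> a
x : a
  unify b -> c -> a ~ a -> d
  unify b ~ a
  unify c -> a ~ d
_ _ : c -> a
  unify Bool ~ Bool
x : a
\w._ : e -> a
x : a
\p._ : f -> a
  unify e -> a ~ f -> a
  unify e ~ f
  unify a ~ a
  unify c -> a ~ f -> a
  unify c ~ f
  unify a ~ a
let z : f -> a
x : a
let y : a
s : h
\s._ : h -> h
\r._ : g -> h -> h
  unify g -> h -> h ~ Bool -> i
  unify g ~ Bool
  unify h -> h ~ i
_ _ : h -> h
let q : h -> h
  unify Int ~ Bool
  FAIL: mismatch Int ~ Bool

Answer: 0.1.0.1.0 : 9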